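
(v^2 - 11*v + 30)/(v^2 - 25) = (v - 6)/(v + 5)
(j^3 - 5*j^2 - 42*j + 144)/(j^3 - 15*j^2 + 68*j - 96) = (j + 6)/(j - 4)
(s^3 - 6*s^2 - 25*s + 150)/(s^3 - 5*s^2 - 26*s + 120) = (s - 5)/(s - 4)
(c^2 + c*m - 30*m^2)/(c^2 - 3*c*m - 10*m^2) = (c + 6*m)/(c + 2*m)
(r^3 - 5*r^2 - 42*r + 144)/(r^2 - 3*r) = r - 2 - 48/r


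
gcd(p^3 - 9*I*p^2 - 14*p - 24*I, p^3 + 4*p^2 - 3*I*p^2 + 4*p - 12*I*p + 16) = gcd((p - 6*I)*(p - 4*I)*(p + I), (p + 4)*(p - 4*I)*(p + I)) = p^2 - 3*I*p + 4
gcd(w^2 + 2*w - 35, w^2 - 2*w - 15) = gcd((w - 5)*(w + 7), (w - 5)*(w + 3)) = w - 5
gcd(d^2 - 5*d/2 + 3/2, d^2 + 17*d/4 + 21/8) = 1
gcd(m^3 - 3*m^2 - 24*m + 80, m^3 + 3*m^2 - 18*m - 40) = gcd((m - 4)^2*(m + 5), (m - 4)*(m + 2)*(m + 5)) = m^2 + m - 20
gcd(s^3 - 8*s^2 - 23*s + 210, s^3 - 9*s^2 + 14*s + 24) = s - 6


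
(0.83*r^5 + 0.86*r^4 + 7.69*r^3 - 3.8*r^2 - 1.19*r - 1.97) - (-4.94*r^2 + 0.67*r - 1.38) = 0.83*r^5 + 0.86*r^4 + 7.69*r^3 + 1.14*r^2 - 1.86*r - 0.59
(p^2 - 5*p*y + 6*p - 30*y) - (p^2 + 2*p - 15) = -5*p*y + 4*p - 30*y + 15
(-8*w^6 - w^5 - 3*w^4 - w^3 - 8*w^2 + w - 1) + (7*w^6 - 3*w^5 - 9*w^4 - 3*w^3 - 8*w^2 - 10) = -w^6 - 4*w^5 - 12*w^4 - 4*w^3 - 16*w^2 + w - 11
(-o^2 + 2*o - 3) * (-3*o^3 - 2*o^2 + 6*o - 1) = 3*o^5 - 4*o^4 - o^3 + 19*o^2 - 20*o + 3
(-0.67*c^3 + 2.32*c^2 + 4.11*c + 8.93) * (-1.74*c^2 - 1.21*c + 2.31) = 1.1658*c^5 - 3.2261*c^4 - 11.5063*c^3 - 15.1521*c^2 - 1.3112*c + 20.6283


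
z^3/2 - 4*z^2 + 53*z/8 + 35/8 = (z/2 + 1/4)*(z - 5)*(z - 7/2)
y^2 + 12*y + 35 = (y + 5)*(y + 7)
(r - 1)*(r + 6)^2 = r^3 + 11*r^2 + 24*r - 36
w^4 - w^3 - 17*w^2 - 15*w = w*(w - 5)*(w + 1)*(w + 3)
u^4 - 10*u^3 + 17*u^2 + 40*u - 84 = (u - 7)*(u - 3)*(u - 2)*(u + 2)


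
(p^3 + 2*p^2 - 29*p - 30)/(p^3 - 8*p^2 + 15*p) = (p^2 + 7*p + 6)/(p*(p - 3))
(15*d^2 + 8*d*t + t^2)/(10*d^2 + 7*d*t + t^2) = (3*d + t)/(2*d + t)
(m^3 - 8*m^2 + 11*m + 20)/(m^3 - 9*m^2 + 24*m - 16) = (m^2 - 4*m - 5)/(m^2 - 5*m + 4)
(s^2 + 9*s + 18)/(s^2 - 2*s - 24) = (s^2 + 9*s + 18)/(s^2 - 2*s - 24)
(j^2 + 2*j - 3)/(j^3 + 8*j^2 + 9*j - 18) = 1/(j + 6)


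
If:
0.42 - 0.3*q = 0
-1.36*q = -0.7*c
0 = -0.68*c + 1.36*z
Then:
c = 2.72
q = 1.40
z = 1.36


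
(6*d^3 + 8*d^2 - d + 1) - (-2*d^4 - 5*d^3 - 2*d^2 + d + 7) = 2*d^4 + 11*d^3 + 10*d^2 - 2*d - 6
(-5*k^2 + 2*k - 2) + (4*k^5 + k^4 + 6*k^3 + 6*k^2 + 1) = 4*k^5 + k^4 + 6*k^3 + k^2 + 2*k - 1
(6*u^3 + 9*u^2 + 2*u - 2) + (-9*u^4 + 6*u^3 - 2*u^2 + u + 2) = -9*u^4 + 12*u^3 + 7*u^2 + 3*u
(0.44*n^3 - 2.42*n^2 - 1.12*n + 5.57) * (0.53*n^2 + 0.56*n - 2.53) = 0.2332*n^5 - 1.0362*n^4 - 3.062*n^3 + 8.4475*n^2 + 5.9528*n - 14.0921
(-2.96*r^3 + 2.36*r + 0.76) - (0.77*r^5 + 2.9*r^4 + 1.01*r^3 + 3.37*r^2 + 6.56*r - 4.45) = -0.77*r^5 - 2.9*r^4 - 3.97*r^3 - 3.37*r^2 - 4.2*r + 5.21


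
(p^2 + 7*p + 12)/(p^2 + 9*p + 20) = (p + 3)/(p + 5)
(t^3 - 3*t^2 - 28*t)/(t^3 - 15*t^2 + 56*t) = (t + 4)/(t - 8)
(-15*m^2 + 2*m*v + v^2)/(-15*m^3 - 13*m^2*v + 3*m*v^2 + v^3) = 1/(m + v)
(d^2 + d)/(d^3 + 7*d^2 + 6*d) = 1/(d + 6)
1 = 1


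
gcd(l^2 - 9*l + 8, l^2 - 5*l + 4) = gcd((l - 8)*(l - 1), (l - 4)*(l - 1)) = l - 1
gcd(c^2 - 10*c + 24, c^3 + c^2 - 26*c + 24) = c - 4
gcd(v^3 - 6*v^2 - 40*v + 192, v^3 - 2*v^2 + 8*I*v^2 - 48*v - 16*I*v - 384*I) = v^2 - 2*v - 48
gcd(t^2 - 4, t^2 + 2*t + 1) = 1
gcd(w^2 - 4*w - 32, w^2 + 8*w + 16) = w + 4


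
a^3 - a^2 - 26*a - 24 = (a - 6)*(a + 1)*(a + 4)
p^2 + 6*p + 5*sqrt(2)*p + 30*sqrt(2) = (p + 6)*(p + 5*sqrt(2))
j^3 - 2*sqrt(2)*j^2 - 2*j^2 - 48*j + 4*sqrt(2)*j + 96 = (j - 2)*(j - 6*sqrt(2))*(j + 4*sqrt(2))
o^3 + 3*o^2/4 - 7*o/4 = o*(o - 1)*(o + 7/4)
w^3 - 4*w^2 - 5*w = w*(w - 5)*(w + 1)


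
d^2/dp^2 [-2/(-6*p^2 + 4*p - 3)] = 8*(-18*p^2 + 12*p + 8*(3*p - 1)^2 - 9)/(6*p^2 - 4*p + 3)^3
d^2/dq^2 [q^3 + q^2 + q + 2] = 6*q + 2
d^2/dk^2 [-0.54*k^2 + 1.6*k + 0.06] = -1.08000000000000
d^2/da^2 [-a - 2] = 0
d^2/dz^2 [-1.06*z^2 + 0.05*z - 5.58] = -2.12000000000000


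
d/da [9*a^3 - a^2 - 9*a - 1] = 27*a^2 - 2*a - 9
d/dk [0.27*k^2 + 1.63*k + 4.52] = 0.54*k + 1.63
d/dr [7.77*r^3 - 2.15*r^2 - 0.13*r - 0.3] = 23.31*r^2 - 4.3*r - 0.13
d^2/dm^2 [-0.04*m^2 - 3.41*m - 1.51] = -0.0800000000000000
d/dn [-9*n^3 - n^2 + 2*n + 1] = -27*n^2 - 2*n + 2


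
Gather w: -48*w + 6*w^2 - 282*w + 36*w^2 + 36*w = 42*w^2 - 294*w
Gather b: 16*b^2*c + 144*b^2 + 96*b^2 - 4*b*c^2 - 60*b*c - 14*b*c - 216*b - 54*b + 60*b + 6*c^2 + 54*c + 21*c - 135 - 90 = b^2*(16*c + 240) + b*(-4*c^2 - 74*c - 210) + 6*c^2 + 75*c - 225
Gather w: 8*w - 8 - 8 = 8*w - 16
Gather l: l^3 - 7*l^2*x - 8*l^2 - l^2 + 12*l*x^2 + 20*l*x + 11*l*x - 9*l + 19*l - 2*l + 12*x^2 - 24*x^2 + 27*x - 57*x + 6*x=l^3 + l^2*(-7*x - 9) + l*(12*x^2 + 31*x + 8) - 12*x^2 - 24*x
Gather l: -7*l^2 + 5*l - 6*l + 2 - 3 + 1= -7*l^2 - l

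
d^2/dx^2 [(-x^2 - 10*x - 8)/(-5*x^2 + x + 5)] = 6*(85*x^3 + 225*x^2 + 210*x + 61)/(125*x^6 - 75*x^5 - 360*x^4 + 149*x^3 + 360*x^2 - 75*x - 125)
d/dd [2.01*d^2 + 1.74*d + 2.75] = 4.02*d + 1.74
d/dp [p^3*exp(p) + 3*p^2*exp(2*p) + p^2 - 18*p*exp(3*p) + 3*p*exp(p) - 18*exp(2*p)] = p^3*exp(p) + 6*p^2*exp(2*p) + 3*p^2*exp(p) - 54*p*exp(3*p) + 6*p*exp(2*p) + 3*p*exp(p) + 2*p - 18*exp(3*p) - 36*exp(2*p) + 3*exp(p)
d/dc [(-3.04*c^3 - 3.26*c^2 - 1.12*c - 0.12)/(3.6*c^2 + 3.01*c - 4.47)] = (-10.944*c^4 - 18.3008*c^3 + 34.9858*c^2 + 30.0084*c + 5.3676)/(12.96*c^4 + 21.672*c^3 - 23.1239*c^2 - 26.9094*c + 19.9809)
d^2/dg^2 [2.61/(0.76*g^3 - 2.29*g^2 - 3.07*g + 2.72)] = ((11.9538 - 11.9016*g)*(0.76*g^3 - 2.29*g^2 - 3.07*g + 2.72) + 2.61*(-4.56*g^2 + 9.16*g + 6.14)*(-2.28*g^2 + 4.58*g + 3.07))/(0.76*g^3 - 2.29*g^2 - 3.07*g + 2.72)^3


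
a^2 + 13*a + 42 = (a + 6)*(a + 7)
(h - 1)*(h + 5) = h^2 + 4*h - 5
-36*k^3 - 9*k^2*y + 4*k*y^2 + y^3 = (-3*k + y)*(3*k + y)*(4*k + y)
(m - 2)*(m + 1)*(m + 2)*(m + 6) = m^4 + 7*m^3 + 2*m^2 - 28*m - 24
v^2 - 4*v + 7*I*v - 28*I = (v - 4)*(v + 7*I)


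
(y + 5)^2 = y^2 + 10*y + 25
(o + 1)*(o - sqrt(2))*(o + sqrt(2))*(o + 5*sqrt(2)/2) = o^4 + o^3 + 5*sqrt(2)*o^3/2 - 2*o^2 + 5*sqrt(2)*o^2/2 - 5*sqrt(2)*o - 2*o - 5*sqrt(2)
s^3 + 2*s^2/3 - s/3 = s*(s - 1/3)*(s + 1)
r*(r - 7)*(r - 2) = r^3 - 9*r^2 + 14*r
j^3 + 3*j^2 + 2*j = j*(j + 1)*(j + 2)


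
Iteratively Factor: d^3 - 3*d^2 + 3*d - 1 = (d - 1)*(d^2 - 2*d + 1) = (d - 1)^2*(d - 1)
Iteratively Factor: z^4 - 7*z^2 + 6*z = (z + 3)*(z^3 - 3*z^2 + 2*z) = (z - 1)*(z + 3)*(z^2 - 2*z) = (z - 2)*(z - 1)*(z + 3)*(z)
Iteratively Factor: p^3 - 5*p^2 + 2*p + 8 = (p - 4)*(p^2 - p - 2) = (p - 4)*(p - 2)*(p + 1)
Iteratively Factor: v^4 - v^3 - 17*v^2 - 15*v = (v + 3)*(v^3 - 4*v^2 - 5*v) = v*(v + 3)*(v^2 - 4*v - 5) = v*(v - 5)*(v + 3)*(v + 1)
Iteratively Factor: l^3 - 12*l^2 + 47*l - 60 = (l - 3)*(l^2 - 9*l + 20) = (l - 4)*(l - 3)*(l - 5)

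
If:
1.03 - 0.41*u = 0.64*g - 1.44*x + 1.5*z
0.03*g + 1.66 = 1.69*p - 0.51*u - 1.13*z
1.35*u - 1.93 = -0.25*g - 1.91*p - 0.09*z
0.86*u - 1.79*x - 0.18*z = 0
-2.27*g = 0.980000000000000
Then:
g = -0.43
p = 1.33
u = -0.42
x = -0.27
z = 0.72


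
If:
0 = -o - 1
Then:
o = -1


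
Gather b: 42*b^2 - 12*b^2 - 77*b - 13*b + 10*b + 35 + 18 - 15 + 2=30*b^2 - 80*b + 40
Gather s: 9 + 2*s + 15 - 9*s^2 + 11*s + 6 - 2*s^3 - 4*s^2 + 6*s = -2*s^3 - 13*s^2 + 19*s + 30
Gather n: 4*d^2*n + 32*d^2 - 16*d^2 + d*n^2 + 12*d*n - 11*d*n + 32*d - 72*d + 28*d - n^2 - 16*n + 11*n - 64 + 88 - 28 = 16*d^2 - 12*d + n^2*(d - 1) + n*(4*d^2 + d - 5) - 4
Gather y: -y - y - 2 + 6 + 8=12 - 2*y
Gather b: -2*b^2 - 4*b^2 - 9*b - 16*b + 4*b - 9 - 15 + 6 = -6*b^2 - 21*b - 18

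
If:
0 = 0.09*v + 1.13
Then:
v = -12.56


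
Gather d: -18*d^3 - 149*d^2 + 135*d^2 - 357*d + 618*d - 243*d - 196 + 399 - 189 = -18*d^3 - 14*d^2 + 18*d + 14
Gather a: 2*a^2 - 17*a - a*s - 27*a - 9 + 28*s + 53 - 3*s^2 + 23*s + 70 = 2*a^2 + a*(-s - 44) - 3*s^2 + 51*s + 114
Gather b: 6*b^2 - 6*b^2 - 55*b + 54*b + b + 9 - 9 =0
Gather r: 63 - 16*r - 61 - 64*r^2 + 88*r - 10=-64*r^2 + 72*r - 8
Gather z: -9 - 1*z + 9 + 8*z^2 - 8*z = 8*z^2 - 9*z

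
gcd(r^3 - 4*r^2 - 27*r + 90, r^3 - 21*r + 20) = r + 5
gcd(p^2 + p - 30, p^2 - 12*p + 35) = p - 5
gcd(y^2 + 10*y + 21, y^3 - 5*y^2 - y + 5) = 1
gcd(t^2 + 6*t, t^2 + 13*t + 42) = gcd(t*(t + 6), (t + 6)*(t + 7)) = t + 6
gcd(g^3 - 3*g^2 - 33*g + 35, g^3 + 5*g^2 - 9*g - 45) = g + 5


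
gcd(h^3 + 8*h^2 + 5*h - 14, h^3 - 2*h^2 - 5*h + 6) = h^2 + h - 2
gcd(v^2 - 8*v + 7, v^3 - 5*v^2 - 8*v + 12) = v - 1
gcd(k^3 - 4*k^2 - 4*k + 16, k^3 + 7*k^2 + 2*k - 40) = k - 2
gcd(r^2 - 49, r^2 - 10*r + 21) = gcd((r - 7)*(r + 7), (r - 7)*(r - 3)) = r - 7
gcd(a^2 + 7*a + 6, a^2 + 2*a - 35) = 1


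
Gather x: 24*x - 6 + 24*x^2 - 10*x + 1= 24*x^2 + 14*x - 5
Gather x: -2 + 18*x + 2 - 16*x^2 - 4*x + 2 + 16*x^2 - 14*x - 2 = 0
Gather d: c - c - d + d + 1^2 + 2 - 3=0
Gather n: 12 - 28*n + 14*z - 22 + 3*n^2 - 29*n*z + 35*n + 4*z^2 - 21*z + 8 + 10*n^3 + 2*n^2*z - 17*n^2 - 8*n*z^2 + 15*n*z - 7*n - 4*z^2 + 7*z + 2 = 10*n^3 + n^2*(2*z - 14) + n*(-8*z^2 - 14*z)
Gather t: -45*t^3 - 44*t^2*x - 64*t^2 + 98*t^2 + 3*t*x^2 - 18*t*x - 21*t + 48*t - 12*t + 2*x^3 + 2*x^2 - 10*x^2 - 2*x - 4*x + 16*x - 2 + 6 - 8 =-45*t^3 + t^2*(34 - 44*x) + t*(3*x^2 - 18*x + 15) + 2*x^3 - 8*x^2 + 10*x - 4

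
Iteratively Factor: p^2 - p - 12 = (p - 4)*(p + 3)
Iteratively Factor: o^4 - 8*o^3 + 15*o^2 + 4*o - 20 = (o - 5)*(o^3 - 3*o^2 + 4) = (o - 5)*(o - 2)*(o^2 - o - 2) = (o - 5)*(o - 2)^2*(o + 1)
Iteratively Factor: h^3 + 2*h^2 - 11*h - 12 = (h + 4)*(h^2 - 2*h - 3) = (h - 3)*(h + 4)*(h + 1)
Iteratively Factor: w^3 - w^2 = (w - 1)*(w^2) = w*(w - 1)*(w)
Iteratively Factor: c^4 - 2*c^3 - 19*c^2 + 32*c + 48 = (c + 4)*(c^3 - 6*c^2 + 5*c + 12) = (c - 3)*(c + 4)*(c^2 - 3*c - 4) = (c - 4)*(c - 3)*(c + 4)*(c + 1)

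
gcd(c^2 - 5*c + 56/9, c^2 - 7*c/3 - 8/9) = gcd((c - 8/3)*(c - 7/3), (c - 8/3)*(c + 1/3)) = c - 8/3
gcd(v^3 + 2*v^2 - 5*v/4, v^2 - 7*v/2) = v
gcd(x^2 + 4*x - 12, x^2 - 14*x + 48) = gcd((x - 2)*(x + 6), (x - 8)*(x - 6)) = 1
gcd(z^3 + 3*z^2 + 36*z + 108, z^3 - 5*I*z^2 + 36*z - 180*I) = z^2 + 36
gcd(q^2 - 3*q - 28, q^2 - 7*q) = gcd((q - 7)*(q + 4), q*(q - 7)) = q - 7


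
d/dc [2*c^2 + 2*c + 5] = 4*c + 2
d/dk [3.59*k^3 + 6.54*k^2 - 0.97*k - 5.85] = 10.77*k^2 + 13.08*k - 0.97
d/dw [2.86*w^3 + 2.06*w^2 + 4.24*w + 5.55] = 8.58*w^2 + 4.12*w + 4.24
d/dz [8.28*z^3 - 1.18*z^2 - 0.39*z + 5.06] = 24.84*z^2 - 2.36*z - 0.39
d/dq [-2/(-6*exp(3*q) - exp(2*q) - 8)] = (-36*exp(q) - 4)*exp(2*q)/(6*exp(3*q) + exp(2*q) + 8)^2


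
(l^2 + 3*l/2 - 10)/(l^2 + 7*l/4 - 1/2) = 2*(2*l^2 + 3*l - 20)/(4*l^2 + 7*l - 2)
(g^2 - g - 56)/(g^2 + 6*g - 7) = (g - 8)/(g - 1)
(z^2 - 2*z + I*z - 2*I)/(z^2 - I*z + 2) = (z - 2)/(z - 2*I)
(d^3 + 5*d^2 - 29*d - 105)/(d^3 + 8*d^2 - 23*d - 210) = (d + 3)/(d + 6)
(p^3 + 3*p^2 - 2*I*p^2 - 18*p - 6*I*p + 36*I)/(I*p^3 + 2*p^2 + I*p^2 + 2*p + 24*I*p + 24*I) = (-I*p^3 + p^2*(-2 - 3*I) + p*(-6 + 18*I) + 36)/(p^3 + p^2*(1 - 2*I) + p*(24 - 2*I) + 24)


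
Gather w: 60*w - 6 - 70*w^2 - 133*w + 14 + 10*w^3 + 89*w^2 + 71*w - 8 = 10*w^3 + 19*w^2 - 2*w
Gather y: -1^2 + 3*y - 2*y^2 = -2*y^2 + 3*y - 1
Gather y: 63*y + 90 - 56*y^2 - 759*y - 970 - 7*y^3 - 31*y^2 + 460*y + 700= -7*y^3 - 87*y^2 - 236*y - 180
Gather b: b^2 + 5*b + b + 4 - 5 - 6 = b^2 + 6*b - 7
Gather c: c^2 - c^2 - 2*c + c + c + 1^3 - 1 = 0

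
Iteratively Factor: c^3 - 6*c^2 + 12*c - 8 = (c - 2)*(c^2 - 4*c + 4) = (c - 2)^2*(c - 2)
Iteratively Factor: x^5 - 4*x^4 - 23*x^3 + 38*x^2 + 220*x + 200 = (x + 2)*(x^4 - 6*x^3 - 11*x^2 + 60*x + 100) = (x + 2)^2*(x^3 - 8*x^2 + 5*x + 50) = (x - 5)*(x + 2)^2*(x^2 - 3*x - 10) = (x - 5)^2*(x + 2)^2*(x + 2)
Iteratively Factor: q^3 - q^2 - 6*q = (q - 3)*(q^2 + 2*q) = q*(q - 3)*(q + 2)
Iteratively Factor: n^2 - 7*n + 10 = (n - 5)*(n - 2)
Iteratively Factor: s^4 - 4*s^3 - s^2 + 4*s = (s - 1)*(s^3 - 3*s^2 - 4*s) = (s - 1)*(s + 1)*(s^2 - 4*s) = s*(s - 1)*(s + 1)*(s - 4)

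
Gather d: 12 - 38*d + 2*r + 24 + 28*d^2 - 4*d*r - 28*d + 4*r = 28*d^2 + d*(-4*r - 66) + 6*r + 36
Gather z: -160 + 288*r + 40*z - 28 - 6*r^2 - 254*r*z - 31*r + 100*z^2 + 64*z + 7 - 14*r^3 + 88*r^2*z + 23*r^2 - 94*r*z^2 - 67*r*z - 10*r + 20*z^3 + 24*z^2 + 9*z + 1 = -14*r^3 + 17*r^2 + 247*r + 20*z^3 + z^2*(124 - 94*r) + z*(88*r^2 - 321*r + 113) - 180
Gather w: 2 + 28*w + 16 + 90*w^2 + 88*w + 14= 90*w^2 + 116*w + 32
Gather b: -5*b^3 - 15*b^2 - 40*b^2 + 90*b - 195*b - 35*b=-5*b^3 - 55*b^2 - 140*b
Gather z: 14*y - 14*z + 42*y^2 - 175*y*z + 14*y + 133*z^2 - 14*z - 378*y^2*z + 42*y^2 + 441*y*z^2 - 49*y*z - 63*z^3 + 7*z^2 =84*y^2 + 28*y - 63*z^3 + z^2*(441*y + 140) + z*(-378*y^2 - 224*y - 28)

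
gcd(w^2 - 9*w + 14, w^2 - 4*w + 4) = w - 2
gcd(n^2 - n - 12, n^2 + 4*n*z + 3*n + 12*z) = n + 3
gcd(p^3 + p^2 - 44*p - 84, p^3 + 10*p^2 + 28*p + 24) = p^2 + 8*p + 12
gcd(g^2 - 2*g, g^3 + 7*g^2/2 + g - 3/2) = 1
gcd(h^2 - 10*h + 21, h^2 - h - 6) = h - 3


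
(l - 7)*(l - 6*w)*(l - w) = l^3 - 7*l^2*w - 7*l^2 + 6*l*w^2 + 49*l*w - 42*w^2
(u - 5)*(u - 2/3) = u^2 - 17*u/3 + 10/3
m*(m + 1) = m^2 + m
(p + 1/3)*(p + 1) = p^2 + 4*p/3 + 1/3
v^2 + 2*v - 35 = (v - 5)*(v + 7)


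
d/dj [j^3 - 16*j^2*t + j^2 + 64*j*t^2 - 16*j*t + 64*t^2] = 3*j^2 - 32*j*t + 2*j + 64*t^2 - 16*t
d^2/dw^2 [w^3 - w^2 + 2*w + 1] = 6*w - 2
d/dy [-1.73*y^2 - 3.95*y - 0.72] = -3.46*y - 3.95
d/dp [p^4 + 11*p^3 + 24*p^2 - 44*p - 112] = 4*p^3 + 33*p^2 + 48*p - 44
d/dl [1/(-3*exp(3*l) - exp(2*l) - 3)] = (9*exp(l) + 2)*exp(2*l)/(3*exp(3*l) + exp(2*l) + 3)^2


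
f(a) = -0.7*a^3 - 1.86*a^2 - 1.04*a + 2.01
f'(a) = -2.1*a^2 - 3.72*a - 1.04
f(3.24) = -44.69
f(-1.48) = 1.74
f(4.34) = -94.76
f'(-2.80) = -7.09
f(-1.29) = 1.76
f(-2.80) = 5.71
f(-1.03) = 1.87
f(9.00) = -668.31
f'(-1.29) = 0.26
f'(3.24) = -35.14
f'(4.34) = -56.74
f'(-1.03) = 0.56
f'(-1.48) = -0.13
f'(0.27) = -2.20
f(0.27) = 1.58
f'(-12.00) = -258.80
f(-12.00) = 956.25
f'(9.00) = -204.62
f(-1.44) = 1.74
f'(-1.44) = -0.04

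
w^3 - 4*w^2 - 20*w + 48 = (w - 6)*(w - 2)*(w + 4)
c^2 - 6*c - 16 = (c - 8)*(c + 2)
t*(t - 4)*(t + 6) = t^3 + 2*t^2 - 24*t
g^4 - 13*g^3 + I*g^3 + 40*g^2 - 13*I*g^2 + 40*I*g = g*(g - 8)*(g - 5)*(g + I)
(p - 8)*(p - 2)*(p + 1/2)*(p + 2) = p^4 - 15*p^3/2 - 8*p^2 + 30*p + 16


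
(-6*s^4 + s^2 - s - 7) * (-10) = 60*s^4 - 10*s^2 + 10*s + 70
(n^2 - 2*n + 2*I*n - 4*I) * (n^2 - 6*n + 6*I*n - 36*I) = n^4 - 8*n^3 + 8*I*n^3 - 64*I*n^2 + 96*n + 96*I*n - 144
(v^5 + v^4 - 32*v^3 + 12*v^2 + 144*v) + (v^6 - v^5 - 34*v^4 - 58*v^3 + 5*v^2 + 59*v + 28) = v^6 - 33*v^4 - 90*v^3 + 17*v^2 + 203*v + 28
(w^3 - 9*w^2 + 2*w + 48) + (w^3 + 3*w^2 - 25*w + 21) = 2*w^3 - 6*w^2 - 23*w + 69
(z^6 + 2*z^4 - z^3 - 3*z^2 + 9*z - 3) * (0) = 0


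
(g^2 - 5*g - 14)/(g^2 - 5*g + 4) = (g^2 - 5*g - 14)/(g^2 - 5*g + 4)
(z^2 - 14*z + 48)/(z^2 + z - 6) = (z^2 - 14*z + 48)/(z^2 + z - 6)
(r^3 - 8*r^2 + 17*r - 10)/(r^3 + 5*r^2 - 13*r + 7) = (r^2 - 7*r + 10)/(r^2 + 6*r - 7)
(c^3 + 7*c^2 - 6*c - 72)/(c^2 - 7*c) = (c^3 + 7*c^2 - 6*c - 72)/(c*(c - 7))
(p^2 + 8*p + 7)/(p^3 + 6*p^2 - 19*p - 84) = (p + 1)/(p^2 - p - 12)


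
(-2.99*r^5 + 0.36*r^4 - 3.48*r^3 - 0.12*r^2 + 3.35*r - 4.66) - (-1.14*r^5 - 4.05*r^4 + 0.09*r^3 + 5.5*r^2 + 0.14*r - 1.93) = -1.85*r^5 + 4.41*r^4 - 3.57*r^3 - 5.62*r^2 + 3.21*r - 2.73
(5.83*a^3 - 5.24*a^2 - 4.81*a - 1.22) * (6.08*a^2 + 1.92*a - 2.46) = 35.4464*a^5 - 20.6656*a^4 - 53.6474*a^3 - 3.7624*a^2 + 9.4902*a + 3.0012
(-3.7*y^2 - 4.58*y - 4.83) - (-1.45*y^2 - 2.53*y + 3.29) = -2.25*y^2 - 2.05*y - 8.12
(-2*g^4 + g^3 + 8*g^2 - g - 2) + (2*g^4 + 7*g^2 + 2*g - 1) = g^3 + 15*g^2 + g - 3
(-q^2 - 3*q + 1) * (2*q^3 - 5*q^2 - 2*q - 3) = -2*q^5 - q^4 + 19*q^3 + 4*q^2 + 7*q - 3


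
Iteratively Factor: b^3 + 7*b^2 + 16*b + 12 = (b + 2)*(b^2 + 5*b + 6) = (b + 2)^2*(b + 3)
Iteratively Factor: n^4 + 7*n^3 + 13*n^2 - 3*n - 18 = (n + 2)*(n^3 + 5*n^2 + 3*n - 9) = (n + 2)*(n + 3)*(n^2 + 2*n - 3) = (n + 2)*(n + 3)^2*(n - 1)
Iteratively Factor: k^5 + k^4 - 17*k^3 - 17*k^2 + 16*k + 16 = (k - 4)*(k^4 + 5*k^3 + 3*k^2 - 5*k - 4) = (k - 4)*(k + 1)*(k^3 + 4*k^2 - k - 4) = (k - 4)*(k - 1)*(k + 1)*(k^2 + 5*k + 4) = (k - 4)*(k - 1)*(k + 1)^2*(k + 4)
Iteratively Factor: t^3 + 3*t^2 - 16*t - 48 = (t - 4)*(t^2 + 7*t + 12) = (t - 4)*(t + 3)*(t + 4)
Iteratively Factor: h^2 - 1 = (h - 1)*(h + 1)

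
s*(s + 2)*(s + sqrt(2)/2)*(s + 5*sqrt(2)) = s^4 + 2*s^3 + 11*sqrt(2)*s^3/2 + 5*s^2 + 11*sqrt(2)*s^2 + 10*s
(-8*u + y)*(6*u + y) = -48*u^2 - 2*u*y + y^2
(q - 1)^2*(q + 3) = q^3 + q^2 - 5*q + 3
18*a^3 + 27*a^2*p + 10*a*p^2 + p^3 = (a + p)*(3*a + p)*(6*a + p)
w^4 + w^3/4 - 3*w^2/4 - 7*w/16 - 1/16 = (w - 1)*(w + 1/4)*(w + 1/2)^2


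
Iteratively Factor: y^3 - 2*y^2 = (y - 2)*(y^2) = y*(y - 2)*(y)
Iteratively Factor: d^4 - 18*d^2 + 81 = (d + 3)*(d^3 - 3*d^2 - 9*d + 27) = (d + 3)^2*(d^2 - 6*d + 9) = (d - 3)*(d + 3)^2*(d - 3)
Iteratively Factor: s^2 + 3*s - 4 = (s + 4)*(s - 1)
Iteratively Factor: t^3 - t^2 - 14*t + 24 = (t - 3)*(t^2 + 2*t - 8) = (t - 3)*(t + 4)*(t - 2)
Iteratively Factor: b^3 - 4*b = (b)*(b^2 - 4) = b*(b + 2)*(b - 2)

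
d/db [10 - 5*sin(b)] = -5*cos(b)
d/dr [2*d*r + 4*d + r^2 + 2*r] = 2*d + 2*r + 2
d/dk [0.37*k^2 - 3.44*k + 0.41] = 0.74*k - 3.44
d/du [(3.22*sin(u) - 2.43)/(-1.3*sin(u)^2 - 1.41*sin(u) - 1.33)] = (4.186*sin(u)^2 - 6.318*sin(u) - 7.7089)*cos(u)/(1.69*sin(u)^4 + 3.666*sin(u)^3 + 5.4461*sin(u)^2 + 3.7506*sin(u) + 1.7689)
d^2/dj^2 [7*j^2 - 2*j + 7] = 14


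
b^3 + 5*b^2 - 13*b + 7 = (b - 1)^2*(b + 7)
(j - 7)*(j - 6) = j^2 - 13*j + 42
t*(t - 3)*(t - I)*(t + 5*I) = t^4 - 3*t^3 + 4*I*t^3 + 5*t^2 - 12*I*t^2 - 15*t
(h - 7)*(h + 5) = h^2 - 2*h - 35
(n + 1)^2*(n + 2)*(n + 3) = n^4 + 7*n^3 + 17*n^2 + 17*n + 6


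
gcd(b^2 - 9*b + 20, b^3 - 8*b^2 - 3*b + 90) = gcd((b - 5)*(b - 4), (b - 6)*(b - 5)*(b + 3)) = b - 5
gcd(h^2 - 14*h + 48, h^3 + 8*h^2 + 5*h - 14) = 1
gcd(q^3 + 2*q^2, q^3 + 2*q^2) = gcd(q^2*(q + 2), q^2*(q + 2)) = q^3 + 2*q^2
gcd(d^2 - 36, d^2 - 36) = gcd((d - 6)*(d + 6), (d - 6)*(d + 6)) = d^2 - 36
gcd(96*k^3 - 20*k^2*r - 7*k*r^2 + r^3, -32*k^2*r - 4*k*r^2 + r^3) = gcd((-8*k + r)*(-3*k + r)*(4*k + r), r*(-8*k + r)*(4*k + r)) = -32*k^2 - 4*k*r + r^2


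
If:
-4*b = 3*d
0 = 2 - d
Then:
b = -3/2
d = 2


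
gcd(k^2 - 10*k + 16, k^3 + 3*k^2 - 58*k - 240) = k - 8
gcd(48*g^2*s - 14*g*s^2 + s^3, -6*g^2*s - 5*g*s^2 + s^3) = -6*g*s + s^2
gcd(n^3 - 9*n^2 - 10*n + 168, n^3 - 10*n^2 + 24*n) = n - 6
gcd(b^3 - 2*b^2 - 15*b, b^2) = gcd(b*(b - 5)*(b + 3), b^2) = b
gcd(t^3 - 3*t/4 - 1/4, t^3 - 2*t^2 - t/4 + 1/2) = t + 1/2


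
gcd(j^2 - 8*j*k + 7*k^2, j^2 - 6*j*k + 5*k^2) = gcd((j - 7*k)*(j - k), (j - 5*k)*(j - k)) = j - k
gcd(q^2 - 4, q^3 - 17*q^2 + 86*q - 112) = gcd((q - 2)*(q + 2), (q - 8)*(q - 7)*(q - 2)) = q - 2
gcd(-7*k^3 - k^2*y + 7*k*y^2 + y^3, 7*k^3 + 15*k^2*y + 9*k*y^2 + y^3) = 7*k^2 + 8*k*y + y^2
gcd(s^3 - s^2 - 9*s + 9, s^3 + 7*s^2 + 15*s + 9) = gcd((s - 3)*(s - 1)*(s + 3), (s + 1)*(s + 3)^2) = s + 3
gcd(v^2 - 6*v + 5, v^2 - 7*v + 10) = v - 5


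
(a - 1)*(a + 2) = a^2 + a - 2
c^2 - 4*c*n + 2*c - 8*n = (c + 2)*(c - 4*n)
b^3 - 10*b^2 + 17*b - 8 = (b - 8)*(b - 1)^2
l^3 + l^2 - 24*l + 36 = (l - 3)*(l - 2)*(l + 6)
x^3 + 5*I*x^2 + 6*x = x*(x - I)*(x + 6*I)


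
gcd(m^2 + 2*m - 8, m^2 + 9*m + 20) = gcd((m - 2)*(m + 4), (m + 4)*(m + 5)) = m + 4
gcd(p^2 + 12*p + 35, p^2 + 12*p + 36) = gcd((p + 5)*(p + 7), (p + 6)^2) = 1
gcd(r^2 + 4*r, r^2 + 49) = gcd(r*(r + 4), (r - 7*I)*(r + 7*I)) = 1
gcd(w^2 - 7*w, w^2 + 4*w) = w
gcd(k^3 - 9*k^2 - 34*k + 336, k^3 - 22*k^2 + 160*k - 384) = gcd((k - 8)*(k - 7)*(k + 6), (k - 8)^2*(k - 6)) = k - 8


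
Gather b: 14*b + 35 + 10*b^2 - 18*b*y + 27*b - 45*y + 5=10*b^2 + b*(41 - 18*y) - 45*y + 40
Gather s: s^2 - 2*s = s^2 - 2*s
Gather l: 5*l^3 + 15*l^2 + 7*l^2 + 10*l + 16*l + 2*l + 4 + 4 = 5*l^3 + 22*l^2 + 28*l + 8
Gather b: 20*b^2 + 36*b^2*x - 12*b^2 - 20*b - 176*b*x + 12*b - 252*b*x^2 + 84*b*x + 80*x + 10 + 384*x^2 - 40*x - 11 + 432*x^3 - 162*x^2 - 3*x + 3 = b^2*(36*x + 8) + b*(-252*x^2 - 92*x - 8) + 432*x^3 + 222*x^2 + 37*x + 2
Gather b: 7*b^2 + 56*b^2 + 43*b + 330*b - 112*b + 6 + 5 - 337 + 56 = 63*b^2 + 261*b - 270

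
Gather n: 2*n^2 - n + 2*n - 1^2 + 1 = 2*n^2 + n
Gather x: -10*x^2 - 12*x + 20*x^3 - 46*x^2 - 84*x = 20*x^3 - 56*x^2 - 96*x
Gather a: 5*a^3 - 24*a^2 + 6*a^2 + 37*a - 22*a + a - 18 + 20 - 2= 5*a^3 - 18*a^2 + 16*a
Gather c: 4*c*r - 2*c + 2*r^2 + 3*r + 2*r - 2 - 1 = c*(4*r - 2) + 2*r^2 + 5*r - 3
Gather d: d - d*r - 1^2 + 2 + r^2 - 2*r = d*(1 - r) + r^2 - 2*r + 1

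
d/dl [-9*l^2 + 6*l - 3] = 6 - 18*l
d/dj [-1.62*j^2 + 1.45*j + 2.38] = 1.45 - 3.24*j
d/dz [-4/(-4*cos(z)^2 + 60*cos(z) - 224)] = (2*cos(z) - 15)*sin(z)/(cos(z)^2 - 15*cos(z) + 56)^2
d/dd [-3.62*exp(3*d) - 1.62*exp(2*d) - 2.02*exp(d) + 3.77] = (-10.86*exp(2*d) - 3.24*exp(d) - 2.02)*exp(d)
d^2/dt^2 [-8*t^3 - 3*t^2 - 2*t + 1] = -48*t - 6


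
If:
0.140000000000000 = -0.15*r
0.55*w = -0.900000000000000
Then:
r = -0.93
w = -1.64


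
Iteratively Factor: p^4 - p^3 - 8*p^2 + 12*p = (p - 2)*(p^3 + p^2 - 6*p) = p*(p - 2)*(p^2 + p - 6) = p*(p - 2)*(p + 3)*(p - 2)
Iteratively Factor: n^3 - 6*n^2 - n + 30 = (n - 5)*(n^2 - n - 6) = (n - 5)*(n - 3)*(n + 2)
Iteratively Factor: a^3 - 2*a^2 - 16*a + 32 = (a - 4)*(a^2 + 2*a - 8) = (a - 4)*(a - 2)*(a + 4)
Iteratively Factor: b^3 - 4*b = (b - 2)*(b^2 + 2*b) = (b - 2)*(b + 2)*(b)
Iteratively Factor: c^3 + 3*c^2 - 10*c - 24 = (c + 4)*(c^2 - c - 6) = (c - 3)*(c + 4)*(c + 2)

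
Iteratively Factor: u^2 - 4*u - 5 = (u + 1)*(u - 5)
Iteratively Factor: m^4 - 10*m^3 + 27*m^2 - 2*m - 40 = (m + 1)*(m^3 - 11*m^2 + 38*m - 40) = (m - 5)*(m + 1)*(m^2 - 6*m + 8) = (m - 5)*(m - 2)*(m + 1)*(m - 4)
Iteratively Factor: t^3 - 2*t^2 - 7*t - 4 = (t + 1)*(t^2 - 3*t - 4) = (t + 1)^2*(t - 4)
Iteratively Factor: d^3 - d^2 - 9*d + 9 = (d - 1)*(d^2 - 9) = (d - 1)*(d + 3)*(d - 3)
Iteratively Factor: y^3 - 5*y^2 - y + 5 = (y - 5)*(y^2 - 1) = (y - 5)*(y + 1)*(y - 1)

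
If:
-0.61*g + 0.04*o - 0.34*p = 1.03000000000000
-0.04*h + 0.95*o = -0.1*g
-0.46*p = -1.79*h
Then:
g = -0.55285145983829*p - 1.67694944301628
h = 0.256983240223464*p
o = 0.0690152374660711*p + 0.176520994001714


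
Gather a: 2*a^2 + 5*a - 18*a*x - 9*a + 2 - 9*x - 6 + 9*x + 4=2*a^2 + a*(-18*x - 4)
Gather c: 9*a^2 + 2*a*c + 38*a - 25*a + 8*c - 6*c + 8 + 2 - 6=9*a^2 + 13*a + c*(2*a + 2) + 4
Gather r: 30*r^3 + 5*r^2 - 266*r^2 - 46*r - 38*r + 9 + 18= 30*r^3 - 261*r^2 - 84*r + 27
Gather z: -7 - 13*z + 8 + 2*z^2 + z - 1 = 2*z^2 - 12*z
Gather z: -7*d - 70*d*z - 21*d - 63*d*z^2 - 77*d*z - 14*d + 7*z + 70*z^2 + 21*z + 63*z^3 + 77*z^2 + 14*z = -42*d + 63*z^3 + z^2*(147 - 63*d) + z*(42 - 147*d)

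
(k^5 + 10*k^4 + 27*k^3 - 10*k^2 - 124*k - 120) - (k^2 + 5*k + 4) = k^5 + 10*k^4 + 27*k^3 - 11*k^2 - 129*k - 124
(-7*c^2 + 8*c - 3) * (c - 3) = -7*c^3 + 29*c^2 - 27*c + 9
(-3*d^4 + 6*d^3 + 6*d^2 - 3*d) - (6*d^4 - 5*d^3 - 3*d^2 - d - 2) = -9*d^4 + 11*d^3 + 9*d^2 - 2*d + 2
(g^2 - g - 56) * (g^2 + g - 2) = g^4 - 59*g^2 - 54*g + 112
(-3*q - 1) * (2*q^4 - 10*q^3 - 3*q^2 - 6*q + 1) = -6*q^5 + 28*q^4 + 19*q^3 + 21*q^2 + 3*q - 1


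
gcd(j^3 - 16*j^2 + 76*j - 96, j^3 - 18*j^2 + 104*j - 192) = j^2 - 14*j + 48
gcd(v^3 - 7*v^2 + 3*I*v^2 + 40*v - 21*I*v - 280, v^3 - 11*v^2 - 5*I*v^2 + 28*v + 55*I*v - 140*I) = v^2 + v*(-7 - 5*I) + 35*I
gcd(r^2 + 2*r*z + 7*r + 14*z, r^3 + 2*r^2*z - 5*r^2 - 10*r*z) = r + 2*z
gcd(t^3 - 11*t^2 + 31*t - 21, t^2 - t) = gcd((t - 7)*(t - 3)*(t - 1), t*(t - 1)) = t - 1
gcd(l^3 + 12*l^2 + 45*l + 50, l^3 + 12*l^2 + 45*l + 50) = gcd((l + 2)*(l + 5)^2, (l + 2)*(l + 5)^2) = l^3 + 12*l^2 + 45*l + 50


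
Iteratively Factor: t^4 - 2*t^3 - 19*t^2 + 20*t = (t - 1)*(t^3 - t^2 - 20*t) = t*(t - 1)*(t^2 - t - 20) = t*(t - 1)*(t + 4)*(t - 5)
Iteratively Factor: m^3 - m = (m - 1)*(m^2 + m) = m*(m - 1)*(m + 1)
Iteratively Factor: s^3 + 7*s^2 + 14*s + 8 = (s + 4)*(s^2 + 3*s + 2) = (s + 1)*(s + 4)*(s + 2)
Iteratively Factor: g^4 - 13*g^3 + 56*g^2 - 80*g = (g - 4)*(g^3 - 9*g^2 + 20*g) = (g - 5)*(g - 4)*(g^2 - 4*g) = g*(g - 5)*(g - 4)*(g - 4)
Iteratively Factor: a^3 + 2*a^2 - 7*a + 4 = (a - 1)*(a^2 + 3*a - 4) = (a - 1)*(a + 4)*(a - 1)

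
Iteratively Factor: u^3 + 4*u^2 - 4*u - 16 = (u - 2)*(u^2 + 6*u + 8) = (u - 2)*(u + 2)*(u + 4)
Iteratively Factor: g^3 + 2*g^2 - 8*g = (g + 4)*(g^2 - 2*g) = g*(g + 4)*(g - 2)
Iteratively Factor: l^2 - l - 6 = (l - 3)*(l + 2)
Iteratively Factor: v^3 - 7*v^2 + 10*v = (v - 2)*(v^2 - 5*v) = (v - 5)*(v - 2)*(v)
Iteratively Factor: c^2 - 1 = (c - 1)*(c + 1)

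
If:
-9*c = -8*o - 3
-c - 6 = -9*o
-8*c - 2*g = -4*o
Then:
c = 75/73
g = -186/73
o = 57/73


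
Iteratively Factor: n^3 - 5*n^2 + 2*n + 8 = (n - 2)*(n^2 - 3*n - 4) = (n - 4)*(n - 2)*(n + 1)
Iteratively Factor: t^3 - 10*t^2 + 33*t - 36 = (t - 3)*(t^2 - 7*t + 12) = (t - 4)*(t - 3)*(t - 3)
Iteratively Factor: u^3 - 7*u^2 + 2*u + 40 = (u - 5)*(u^2 - 2*u - 8) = (u - 5)*(u + 2)*(u - 4)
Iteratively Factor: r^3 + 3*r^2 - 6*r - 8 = (r - 2)*(r^2 + 5*r + 4) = (r - 2)*(r + 4)*(r + 1)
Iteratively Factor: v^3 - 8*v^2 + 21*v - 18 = (v - 3)*(v^2 - 5*v + 6) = (v - 3)*(v - 2)*(v - 3)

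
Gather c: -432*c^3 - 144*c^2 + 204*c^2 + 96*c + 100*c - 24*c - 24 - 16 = -432*c^3 + 60*c^2 + 172*c - 40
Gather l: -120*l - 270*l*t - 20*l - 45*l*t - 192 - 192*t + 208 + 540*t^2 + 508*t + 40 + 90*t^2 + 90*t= l*(-315*t - 140) + 630*t^2 + 406*t + 56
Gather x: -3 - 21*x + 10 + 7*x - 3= 4 - 14*x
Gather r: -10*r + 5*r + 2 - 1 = 1 - 5*r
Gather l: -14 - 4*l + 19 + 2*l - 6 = -2*l - 1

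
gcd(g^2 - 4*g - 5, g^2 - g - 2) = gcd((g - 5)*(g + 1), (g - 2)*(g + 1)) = g + 1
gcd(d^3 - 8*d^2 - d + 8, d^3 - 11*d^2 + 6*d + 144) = d - 8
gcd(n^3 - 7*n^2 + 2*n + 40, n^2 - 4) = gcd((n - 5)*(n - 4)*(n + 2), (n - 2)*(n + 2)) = n + 2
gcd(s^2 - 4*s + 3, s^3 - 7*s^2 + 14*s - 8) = s - 1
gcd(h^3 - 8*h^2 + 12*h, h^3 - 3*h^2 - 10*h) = h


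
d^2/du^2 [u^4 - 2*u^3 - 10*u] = 12*u*(u - 1)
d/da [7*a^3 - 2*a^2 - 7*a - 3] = 21*a^2 - 4*a - 7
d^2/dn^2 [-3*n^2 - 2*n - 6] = -6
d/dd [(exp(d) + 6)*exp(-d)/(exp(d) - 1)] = (-exp(2*d) - 12*exp(d) + 6)*exp(-d)/(exp(2*d) - 2*exp(d) + 1)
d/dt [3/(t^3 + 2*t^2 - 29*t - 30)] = 3*(-3*t^2 - 4*t + 29)/(t^3 + 2*t^2 - 29*t - 30)^2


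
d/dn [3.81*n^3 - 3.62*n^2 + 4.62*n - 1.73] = 11.43*n^2 - 7.24*n + 4.62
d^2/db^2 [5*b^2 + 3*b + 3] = 10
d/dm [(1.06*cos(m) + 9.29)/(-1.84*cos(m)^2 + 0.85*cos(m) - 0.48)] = (-1.9504*cos(m)^2 - 34.1872*cos(m) + 8.4053)*sin(m)/(3.3856*cos(m)^4 - 3.128*cos(m)^3 + 2.4889*cos(m)^2 - 0.816*cos(m) + 0.2304)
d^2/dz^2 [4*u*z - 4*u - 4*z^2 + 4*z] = -8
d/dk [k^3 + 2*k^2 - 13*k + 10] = 3*k^2 + 4*k - 13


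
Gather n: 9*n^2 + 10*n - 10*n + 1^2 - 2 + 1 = 9*n^2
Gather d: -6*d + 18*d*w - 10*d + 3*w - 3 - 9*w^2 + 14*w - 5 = d*(18*w - 16) - 9*w^2 + 17*w - 8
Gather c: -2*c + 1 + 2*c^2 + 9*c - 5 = 2*c^2 + 7*c - 4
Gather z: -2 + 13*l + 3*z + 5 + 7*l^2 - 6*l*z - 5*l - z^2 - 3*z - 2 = 7*l^2 - 6*l*z + 8*l - z^2 + 1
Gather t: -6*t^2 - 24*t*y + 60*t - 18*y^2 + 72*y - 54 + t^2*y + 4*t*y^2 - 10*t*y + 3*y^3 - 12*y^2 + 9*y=t^2*(y - 6) + t*(4*y^2 - 34*y + 60) + 3*y^3 - 30*y^2 + 81*y - 54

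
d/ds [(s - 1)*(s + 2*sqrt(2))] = 2*s - 1 + 2*sqrt(2)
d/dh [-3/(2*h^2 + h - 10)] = 3*(4*h + 1)/(2*h^2 + h - 10)^2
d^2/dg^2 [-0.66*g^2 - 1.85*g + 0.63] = -1.32000000000000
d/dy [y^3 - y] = 3*y^2 - 1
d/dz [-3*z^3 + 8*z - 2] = 8 - 9*z^2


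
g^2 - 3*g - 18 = (g - 6)*(g + 3)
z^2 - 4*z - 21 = (z - 7)*(z + 3)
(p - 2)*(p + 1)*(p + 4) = p^3 + 3*p^2 - 6*p - 8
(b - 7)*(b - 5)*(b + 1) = b^3 - 11*b^2 + 23*b + 35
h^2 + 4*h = h*(h + 4)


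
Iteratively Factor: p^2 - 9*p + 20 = (p - 4)*(p - 5)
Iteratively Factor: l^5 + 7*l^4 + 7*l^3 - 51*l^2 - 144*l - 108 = (l + 3)*(l^4 + 4*l^3 - 5*l^2 - 36*l - 36) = (l + 2)*(l + 3)*(l^3 + 2*l^2 - 9*l - 18) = (l - 3)*(l + 2)*(l + 3)*(l^2 + 5*l + 6) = (l - 3)*(l + 2)*(l + 3)^2*(l + 2)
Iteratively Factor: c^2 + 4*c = (c + 4)*(c)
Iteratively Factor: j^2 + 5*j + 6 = (j + 3)*(j + 2)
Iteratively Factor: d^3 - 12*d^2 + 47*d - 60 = (d - 4)*(d^2 - 8*d + 15) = (d - 5)*(d - 4)*(d - 3)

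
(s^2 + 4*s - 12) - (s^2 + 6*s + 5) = -2*s - 17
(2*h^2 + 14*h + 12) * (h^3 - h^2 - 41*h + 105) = 2*h^5 + 12*h^4 - 84*h^3 - 376*h^2 + 978*h + 1260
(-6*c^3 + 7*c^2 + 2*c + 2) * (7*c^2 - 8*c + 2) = -42*c^5 + 97*c^4 - 54*c^3 + 12*c^2 - 12*c + 4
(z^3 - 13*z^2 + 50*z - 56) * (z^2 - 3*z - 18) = z^5 - 16*z^4 + 71*z^3 + 28*z^2 - 732*z + 1008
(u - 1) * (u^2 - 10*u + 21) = u^3 - 11*u^2 + 31*u - 21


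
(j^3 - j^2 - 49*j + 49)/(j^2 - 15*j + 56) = (j^2 + 6*j - 7)/(j - 8)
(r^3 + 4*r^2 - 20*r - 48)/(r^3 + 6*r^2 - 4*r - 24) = (r - 4)/(r - 2)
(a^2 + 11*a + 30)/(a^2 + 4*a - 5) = (a + 6)/(a - 1)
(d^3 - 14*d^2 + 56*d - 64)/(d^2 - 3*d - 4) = (d^2 - 10*d + 16)/(d + 1)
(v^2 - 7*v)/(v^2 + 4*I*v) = (v - 7)/(v + 4*I)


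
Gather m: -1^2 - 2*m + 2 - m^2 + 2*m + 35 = 36 - m^2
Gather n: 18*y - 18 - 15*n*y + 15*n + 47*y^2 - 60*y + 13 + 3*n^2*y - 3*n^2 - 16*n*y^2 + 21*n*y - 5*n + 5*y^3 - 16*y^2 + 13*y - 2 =n^2*(3*y - 3) + n*(-16*y^2 + 6*y + 10) + 5*y^3 + 31*y^2 - 29*y - 7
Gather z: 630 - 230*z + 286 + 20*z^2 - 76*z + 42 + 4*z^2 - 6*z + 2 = 24*z^2 - 312*z + 960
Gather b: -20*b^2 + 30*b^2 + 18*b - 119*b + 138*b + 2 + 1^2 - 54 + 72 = 10*b^2 + 37*b + 21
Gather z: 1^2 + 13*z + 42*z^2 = 42*z^2 + 13*z + 1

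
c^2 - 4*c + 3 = (c - 3)*(c - 1)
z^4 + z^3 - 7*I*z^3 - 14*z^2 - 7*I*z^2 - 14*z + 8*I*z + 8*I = (z + 1)*(z - 4*I)*(z - 2*I)*(z - I)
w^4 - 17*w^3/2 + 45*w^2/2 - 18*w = w*(w - 4)*(w - 3)*(w - 3/2)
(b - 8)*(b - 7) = b^2 - 15*b + 56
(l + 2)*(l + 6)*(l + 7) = l^3 + 15*l^2 + 68*l + 84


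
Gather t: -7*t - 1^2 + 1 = -7*t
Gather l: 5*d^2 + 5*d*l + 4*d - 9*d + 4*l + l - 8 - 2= 5*d^2 - 5*d + l*(5*d + 5) - 10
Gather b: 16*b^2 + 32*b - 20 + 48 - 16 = 16*b^2 + 32*b + 12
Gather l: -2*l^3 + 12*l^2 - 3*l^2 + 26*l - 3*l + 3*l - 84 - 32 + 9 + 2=-2*l^3 + 9*l^2 + 26*l - 105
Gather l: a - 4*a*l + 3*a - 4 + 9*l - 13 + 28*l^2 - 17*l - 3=4*a + 28*l^2 + l*(-4*a - 8) - 20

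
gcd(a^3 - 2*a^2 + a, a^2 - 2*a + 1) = a^2 - 2*a + 1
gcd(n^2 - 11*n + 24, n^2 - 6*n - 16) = n - 8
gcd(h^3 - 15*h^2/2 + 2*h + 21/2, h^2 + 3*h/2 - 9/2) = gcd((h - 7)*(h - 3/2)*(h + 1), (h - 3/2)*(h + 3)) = h - 3/2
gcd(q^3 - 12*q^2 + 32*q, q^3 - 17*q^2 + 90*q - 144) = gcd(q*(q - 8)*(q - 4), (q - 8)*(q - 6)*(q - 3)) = q - 8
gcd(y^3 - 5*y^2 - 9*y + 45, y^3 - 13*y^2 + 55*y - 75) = y^2 - 8*y + 15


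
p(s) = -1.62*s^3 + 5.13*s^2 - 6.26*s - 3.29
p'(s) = -4.86*s^2 + 10.26*s - 6.26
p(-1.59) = 26.14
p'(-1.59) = -34.86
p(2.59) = -13.24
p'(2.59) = -12.29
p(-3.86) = 190.48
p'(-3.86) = -118.28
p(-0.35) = -0.40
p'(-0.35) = -10.45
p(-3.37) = 138.07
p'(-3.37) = -96.03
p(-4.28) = 244.49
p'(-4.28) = -139.20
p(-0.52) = 1.58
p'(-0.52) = -12.91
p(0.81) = -5.86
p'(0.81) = -1.14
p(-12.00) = 3609.91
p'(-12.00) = -829.22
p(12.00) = -2139.05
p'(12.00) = -582.98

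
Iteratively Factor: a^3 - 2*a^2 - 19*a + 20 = (a - 1)*(a^2 - a - 20) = (a - 1)*(a + 4)*(a - 5)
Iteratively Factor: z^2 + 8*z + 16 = (z + 4)*(z + 4)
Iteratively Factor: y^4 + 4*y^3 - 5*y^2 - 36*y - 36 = (y + 2)*(y^3 + 2*y^2 - 9*y - 18) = (y + 2)*(y + 3)*(y^2 - y - 6) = (y + 2)^2*(y + 3)*(y - 3)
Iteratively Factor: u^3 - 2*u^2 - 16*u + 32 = (u + 4)*(u^2 - 6*u + 8) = (u - 4)*(u + 4)*(u - 2)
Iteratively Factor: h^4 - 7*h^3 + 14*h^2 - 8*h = (h)*(h^3 - 7*h^2 + 14*h - 8) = h*(h - 4)*(h^2 - 3*h + 2) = h*(h - 4)*(h - 2)*(h - 1)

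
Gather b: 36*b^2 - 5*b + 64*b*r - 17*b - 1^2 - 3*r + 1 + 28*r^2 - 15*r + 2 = 36*b^2 + b*(64*r - 22) + 28*r^2 - 18*r + 2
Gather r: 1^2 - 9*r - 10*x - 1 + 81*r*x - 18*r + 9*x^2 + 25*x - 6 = r*(81*x - 27) + 9*x^2 + 15*x - 6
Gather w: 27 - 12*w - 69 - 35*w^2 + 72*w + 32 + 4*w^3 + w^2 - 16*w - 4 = 4*w^3 - 34*w^2 + 44*w - 14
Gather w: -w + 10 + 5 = 15 - w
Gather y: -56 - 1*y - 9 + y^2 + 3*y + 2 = y^2 + 2*y - 63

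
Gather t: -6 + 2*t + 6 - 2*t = 0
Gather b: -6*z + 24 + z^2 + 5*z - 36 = z^2 - z - 12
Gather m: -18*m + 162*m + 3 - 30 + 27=144*m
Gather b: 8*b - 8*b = 0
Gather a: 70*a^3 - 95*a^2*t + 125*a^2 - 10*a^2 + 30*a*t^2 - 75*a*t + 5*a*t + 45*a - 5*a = 70*a^3 + a^2*(115 - 95*t) + a*(30*t^2 - 70*t + 40)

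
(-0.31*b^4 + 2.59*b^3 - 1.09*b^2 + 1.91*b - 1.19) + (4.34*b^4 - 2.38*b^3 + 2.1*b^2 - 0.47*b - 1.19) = 4.03*b^4 + 0.21*b^3 + 1.01*b^2 + 1.44*b - 2.38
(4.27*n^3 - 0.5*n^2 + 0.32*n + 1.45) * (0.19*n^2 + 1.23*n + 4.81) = 0.8113*n^5 + 5.1571*n^4 + 19.9845*n^3 - 1.7359*n^2 + 3.3227*n + 6.9745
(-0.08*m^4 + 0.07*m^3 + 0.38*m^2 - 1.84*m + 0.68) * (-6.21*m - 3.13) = 0.4968*m^5 - 0.1843*m^4 - 2.5789*m^3 + 10.237*m^2 + 1.5364*m - 2.1284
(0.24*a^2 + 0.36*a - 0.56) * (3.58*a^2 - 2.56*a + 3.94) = 0.8592*a^4 + 0.6744*a^3 - 1.9808*a^2 + 2.852*a - 2.2064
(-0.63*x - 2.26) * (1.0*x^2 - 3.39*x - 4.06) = -0.63*x^3 - 0.1243*x^2 + 10.2192*x + 9.1756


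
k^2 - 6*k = k*(k - 6)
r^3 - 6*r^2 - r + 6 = (r - 6)*(r - 1)*(r + 1)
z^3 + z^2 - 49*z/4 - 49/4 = (z - 7/2)*(z + 1)*(z + 7/2)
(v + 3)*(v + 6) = v^2 + 9*v + 18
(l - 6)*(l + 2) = l^2 - 4*l - 12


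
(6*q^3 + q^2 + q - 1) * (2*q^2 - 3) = 12*q^5 + 2*q^4 - 16*q^3 - 5*q^2 - 3*q + 3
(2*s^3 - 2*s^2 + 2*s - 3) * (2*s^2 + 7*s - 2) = 4*s^5 + 10*s^4 - 14*s^3 + 12*s^2 - 25*s + 6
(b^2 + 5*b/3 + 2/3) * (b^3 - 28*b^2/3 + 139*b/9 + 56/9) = b^5 - 23*b^4/3 + 5*b^3/9 + 695*b^2/27 + 62*b/3 + 112/27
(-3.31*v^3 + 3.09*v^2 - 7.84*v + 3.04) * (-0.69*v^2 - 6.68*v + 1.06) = 2.2839*v^5 + 19.9787*v^4 - 18.7402*v^3 + 53.549*v^2 - 28.6176*v + 3.2224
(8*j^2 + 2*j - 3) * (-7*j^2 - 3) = -56*j^4 - 14*j^3 - 3*j^2 - 6*j + 9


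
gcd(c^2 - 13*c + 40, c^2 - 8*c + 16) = 1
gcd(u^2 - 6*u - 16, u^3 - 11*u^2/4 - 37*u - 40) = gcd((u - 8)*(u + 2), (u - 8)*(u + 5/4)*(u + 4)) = u - 8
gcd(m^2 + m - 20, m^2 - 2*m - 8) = m - 4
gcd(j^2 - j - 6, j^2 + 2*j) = j + 2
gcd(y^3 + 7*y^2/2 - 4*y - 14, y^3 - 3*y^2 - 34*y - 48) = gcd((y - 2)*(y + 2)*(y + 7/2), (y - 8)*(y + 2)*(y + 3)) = y + 2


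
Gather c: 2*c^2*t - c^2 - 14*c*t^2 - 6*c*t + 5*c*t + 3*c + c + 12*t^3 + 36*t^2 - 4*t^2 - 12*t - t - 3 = c^2*(2*t - 1) + c*(-14*t^2 - t + 4) + 12*t^3 + 32*t^2 - 13*t - 3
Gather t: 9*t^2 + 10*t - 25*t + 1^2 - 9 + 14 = 9*t^2 - 15*t + 6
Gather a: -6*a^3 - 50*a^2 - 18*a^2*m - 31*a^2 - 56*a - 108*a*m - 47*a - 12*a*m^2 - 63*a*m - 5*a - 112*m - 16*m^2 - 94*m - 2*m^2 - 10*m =-6*a^3 + a^2*(-18*m - 81) + a*(-12*m^2 - 171*m - 108) - 18*m^2 - 216*m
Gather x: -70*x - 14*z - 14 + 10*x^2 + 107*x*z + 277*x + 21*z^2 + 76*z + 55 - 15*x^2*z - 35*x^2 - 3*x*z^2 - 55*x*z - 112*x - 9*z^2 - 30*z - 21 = x^2*(-15*z - 25) + x*(-3*z^2 + 52*z + 95) + 12*z^2 + 32*z + 20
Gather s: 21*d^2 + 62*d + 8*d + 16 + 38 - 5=21*d^2 + 70*d + 49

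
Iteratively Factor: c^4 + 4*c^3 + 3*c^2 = (c)*(c^3 + 4*c^2 + 3*c) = c*(c + 3)*(c^2 + c) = c^2*(c + 3)*(c + 1)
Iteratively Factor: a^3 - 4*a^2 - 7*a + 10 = (a - 1)*(a^2 - 3*a - 10) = (a - 5)*(a - 1)*(a + 2)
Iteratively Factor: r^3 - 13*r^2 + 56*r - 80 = (r - 4)*(r^2 - 9*r + 20) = (r - 4)^2*(r - 5)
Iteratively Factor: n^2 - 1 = (n - 1)*(n + 1)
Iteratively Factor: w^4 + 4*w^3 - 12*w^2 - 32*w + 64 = (w - 2)*(w^3 + 6*w^2 - 32) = (w - 2)*(w + 4)*(w^2 + 2*w - 8) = (w - 2)^2*(w + 4)*(w + 4)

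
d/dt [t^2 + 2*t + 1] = 2*t + 2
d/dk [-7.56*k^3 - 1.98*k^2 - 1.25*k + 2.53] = -22.68*k^2 - 3.96*k - 1.25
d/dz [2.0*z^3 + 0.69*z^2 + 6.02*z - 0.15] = 6.0*z^2 + 1.38*z + 6.02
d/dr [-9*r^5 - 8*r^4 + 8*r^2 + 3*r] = -45*r^4 - 32*r^3 + 16*r + 3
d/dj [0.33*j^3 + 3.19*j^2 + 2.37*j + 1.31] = 0.99*j^2 + 6.38*j + 2.37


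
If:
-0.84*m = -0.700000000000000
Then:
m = 0.83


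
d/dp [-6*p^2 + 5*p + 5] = 5 - 12*p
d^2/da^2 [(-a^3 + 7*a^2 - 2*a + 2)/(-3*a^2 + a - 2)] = 4*(-4*a^3 + 33*a^2 - 3*a - 7)/(27*a^6 - 27*a^5 + 63*a^4 - 37*a^3 + 42*a^2 - 12*a + 8)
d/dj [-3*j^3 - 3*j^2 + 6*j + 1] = -9*j^2 - 6*j + 6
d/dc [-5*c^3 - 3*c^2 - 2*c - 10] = -15*c^2 - 6*c - 2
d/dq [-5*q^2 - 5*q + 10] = -10*q - 5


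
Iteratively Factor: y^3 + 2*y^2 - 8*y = (y + 4)*(y^2 - 2*y) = y*(y + 4)*(y - 2)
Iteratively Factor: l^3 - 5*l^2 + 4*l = (l - 1)*(l^2 - 4*l) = l*(l - 1)*(l - 4)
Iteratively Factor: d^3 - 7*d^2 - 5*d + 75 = (d + 3)*(d^2 - 10*d + 25) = (d - 5)*(d + 3)*(d - 5)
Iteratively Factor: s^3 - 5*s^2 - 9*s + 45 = (s - 5)*(s^2 - 9) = (s - 5)*(s - 3)*(s + 3)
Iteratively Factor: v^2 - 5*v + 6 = (v - 3)*(v - 2)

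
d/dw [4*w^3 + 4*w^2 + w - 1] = 12*w^2 + 8*w + 1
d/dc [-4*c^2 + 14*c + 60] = 14 - 8*c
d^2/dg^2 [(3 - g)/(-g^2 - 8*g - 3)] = 2*(4*(g - 3)*(g + 4)^2 - (3*g + 5)*(g^2 + 8*g + 3))/(g^2 + 8*g + 3)^3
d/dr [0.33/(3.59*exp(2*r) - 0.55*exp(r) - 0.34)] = (0.1815 - 2.3694*exp(r))*exp(r)/(-3.59*exp(2*r) + 0.55*exp(r) + 0.34)^2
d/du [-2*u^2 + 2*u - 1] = 2 - 4*u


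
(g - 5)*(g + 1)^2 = g^3 - 3*g^2 - 9*g - 5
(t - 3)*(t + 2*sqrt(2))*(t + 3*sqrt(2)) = t^3 - 3*t^2 + 5*sqrt(2)*t^2 - 15*sqrt(2)*t + 12*t - 36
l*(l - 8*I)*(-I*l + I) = -I*l^3 - 8*l^2 + I*l^2 + 8*l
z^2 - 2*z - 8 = (z - 4)*(z + 2)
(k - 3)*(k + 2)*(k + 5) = k^3 + 4*k^2 - 11*k - 30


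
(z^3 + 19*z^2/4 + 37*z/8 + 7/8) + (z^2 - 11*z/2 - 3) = z^3 + 23*z^2/4 - 7*z/8 - 17/8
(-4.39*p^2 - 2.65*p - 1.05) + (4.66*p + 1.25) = -4.39*p^2 + 2.01*p + 0.2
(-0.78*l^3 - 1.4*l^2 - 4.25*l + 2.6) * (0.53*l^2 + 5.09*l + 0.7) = -0.4134*l^5 - 4.7122*l^4 - 9.9245*l^3 - 21.2345*l^2 + 10.259*l + 1.82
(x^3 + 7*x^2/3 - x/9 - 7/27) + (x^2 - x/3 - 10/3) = x^3 + 10*x^2/3 - 4*x/9 - 97/27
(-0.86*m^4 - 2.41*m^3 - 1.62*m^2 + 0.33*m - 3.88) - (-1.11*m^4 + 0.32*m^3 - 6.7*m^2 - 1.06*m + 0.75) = 0.25*m^4 - 2.73*m^3 + 5.08*m^2 + 1.39*m - 4.63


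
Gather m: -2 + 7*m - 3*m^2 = -3*m^2 + 7*m - 2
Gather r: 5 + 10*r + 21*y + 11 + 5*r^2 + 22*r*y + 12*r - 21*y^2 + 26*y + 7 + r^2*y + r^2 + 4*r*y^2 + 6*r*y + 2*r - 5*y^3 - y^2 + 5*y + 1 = r^2*(y + 6) + r*(4*y^2 + 28*y + 24) - 5*y^3 - 22*y^2 + 52*y + 24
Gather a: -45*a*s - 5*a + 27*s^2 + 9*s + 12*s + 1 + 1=a*(-45*s - 5) + 27*s^2 + 21*s + 2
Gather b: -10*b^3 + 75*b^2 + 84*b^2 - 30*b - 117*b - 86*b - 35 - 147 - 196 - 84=-10*b^3 + 159*b^2 - 233*b - 462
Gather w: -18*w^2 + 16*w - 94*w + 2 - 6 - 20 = -18*w^2 - 78*w - 24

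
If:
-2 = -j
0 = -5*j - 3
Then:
No Solution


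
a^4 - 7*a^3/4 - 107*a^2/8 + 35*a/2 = a*(a - 4)*(a - 5/4)*(a + 7/2)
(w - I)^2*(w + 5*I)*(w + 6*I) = w^4 + 9*I*w^3 - 9*w^2 + 49*I*w + 30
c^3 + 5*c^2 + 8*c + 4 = (c + 1)*(c + 2)^2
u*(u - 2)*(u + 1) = u^3 - u^2 - 2*u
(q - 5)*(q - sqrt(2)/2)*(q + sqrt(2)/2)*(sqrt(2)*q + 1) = sqrt(2)*q^4 - 5*sqrt(2)*q^3 + q^3 - 5*q^2 - sqrt(2)*q^2/2 - q/2 + 5*sqrt(2)*q/2 + 5/2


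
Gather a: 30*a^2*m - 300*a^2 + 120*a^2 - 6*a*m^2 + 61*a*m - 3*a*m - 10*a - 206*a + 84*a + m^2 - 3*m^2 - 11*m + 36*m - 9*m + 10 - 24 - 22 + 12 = a^2*(30*m - 180) + a*(-6*m^2 + 58*m - 132) - 2*m^2 + 16*m - 24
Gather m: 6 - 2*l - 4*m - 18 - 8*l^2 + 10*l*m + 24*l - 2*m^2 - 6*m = -8*l^2 + 22*l - 2*m^2 + m*(10*l - 10) - 12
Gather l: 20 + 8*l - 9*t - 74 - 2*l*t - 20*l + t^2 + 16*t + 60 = l*(-2*t - 12) + t^2 + 7*t + 6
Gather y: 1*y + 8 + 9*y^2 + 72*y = 9*y^2 + 73*y + 8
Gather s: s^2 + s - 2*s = s^2 - s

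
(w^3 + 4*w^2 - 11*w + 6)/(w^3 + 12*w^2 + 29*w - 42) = (w - 1)/(w + 7)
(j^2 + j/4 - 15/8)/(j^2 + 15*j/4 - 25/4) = (j + 3/2)/(j + 5)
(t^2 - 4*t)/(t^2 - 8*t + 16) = t/(t - 4)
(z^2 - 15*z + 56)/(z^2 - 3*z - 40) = (z - 7)/(z + 5)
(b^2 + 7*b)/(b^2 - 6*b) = (b + 7)/(b - 6)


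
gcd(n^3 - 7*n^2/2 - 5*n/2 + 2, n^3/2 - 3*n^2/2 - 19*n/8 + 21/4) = 1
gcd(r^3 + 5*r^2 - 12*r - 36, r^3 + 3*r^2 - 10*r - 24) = r^2 - r - 6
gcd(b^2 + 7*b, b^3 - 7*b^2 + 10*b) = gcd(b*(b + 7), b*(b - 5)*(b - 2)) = b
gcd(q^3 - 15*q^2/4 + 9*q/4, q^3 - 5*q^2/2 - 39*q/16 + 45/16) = q^2 - 15*q/4 + 9/4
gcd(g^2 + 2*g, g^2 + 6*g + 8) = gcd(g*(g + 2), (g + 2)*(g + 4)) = g + 2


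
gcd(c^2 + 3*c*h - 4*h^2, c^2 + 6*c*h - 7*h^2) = c - h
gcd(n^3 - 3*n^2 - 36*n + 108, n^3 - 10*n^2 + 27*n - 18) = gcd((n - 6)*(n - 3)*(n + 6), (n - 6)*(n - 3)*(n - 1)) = n^2 - 9*n + 18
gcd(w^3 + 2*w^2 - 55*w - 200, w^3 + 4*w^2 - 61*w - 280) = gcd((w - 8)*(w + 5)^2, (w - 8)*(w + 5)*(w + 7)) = w^2 - 3*w - 40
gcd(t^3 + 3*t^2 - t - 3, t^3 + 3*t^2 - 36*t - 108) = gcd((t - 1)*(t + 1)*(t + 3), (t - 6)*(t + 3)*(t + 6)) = t + 3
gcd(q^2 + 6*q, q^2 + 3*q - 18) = q + 6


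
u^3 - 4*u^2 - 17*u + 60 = (u - 5)*(u - 3)*(u + 4)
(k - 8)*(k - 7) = k^2 - 15*k + 56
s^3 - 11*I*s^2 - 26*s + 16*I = (s - 8*I)*(s - 2*I)*(s - I)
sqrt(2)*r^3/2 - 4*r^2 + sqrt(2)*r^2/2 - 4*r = r*(r - 4*sqrt(2))*(sqrt(2)*r/2 + sqrt(2)/2)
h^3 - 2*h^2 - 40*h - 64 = (h - 8)*(h + 2)*(h + 4)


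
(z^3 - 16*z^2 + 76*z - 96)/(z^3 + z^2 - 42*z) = (z^2 - 10*z + 16)/(z*(z + 7))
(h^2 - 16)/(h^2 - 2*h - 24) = (h - 4)/(h - 6)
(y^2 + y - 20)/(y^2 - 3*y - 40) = (y - 4)/(y - 8)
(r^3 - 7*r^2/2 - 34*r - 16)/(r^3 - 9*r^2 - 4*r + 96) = (r^2 + 9*r/2 + 2)/(r^2 - r - 12)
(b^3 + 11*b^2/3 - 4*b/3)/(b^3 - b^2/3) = (b + 4)/b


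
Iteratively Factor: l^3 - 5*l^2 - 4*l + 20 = (l - 5)*(l^2 - 4) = (l - 5)*(l - 2)*(l + 2)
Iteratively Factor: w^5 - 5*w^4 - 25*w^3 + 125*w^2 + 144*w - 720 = (w - 3)*(w^4 - 2*w^3 - 31*w^2 + 32*w + 240) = (w - 5)*(w - 3)*(w^3 + 3*w^2 - 16*w - 48) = (w - 5)*(w - 3)*(w + 4)*(w^2 - w - 12) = (w - 5)*(w - 3)*(w + 3)*(w + 4)*(w - 4)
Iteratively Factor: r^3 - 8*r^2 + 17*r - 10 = (r - 1)*(r^2 - 7*r + 10) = (r - 5)*(r - 1)*(r - 2)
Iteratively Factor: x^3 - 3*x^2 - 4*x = (x)*(x^2 - 3*x - 4) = x*(x - 4)*(x + 1)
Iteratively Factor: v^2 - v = (v)*(v - 1)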